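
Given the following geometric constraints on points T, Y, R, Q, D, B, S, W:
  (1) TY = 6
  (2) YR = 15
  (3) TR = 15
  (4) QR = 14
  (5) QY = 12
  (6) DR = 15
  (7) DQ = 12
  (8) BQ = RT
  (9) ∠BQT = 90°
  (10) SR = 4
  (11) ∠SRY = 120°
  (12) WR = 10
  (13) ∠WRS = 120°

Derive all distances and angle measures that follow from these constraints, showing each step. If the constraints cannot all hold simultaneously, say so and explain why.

The constraints are consistent.

From the given relations:
  BQ = RT = 15

Step 1: From YR = 15, RS = 4, and ∠YRS = 120°, by the law of cosines:
  YS² = YR² + RS² - 2·YR·RS·cos(120°) = 225 + 16 + 60 = 301
  YS ≈ 17.35

Step 2: From SR = 4, RW = 10, and ∠SRW = 120°, by the law of cosines:
  SW² = SR² + RW² - 2·SR·RW·cos(120°) = 16 + 100 + 40 = 156
  SW = 2·√39

Step 3: From TR = 15, TY = 6, RY = 15, by the inverse law of cosines:
  cos(∠RTY) = (TR² + TY² - RY²) / (2·TR·TY)
  ∠RTY = 78.46°

Step 4: From YQ = 12, YR = 15, QR = 14, by the inverse law of cosines:
  cos(∠QYR) = (YQ² + YR² - QR²) / (2·YQ·YR)
  ∠QYR = 61.28°

Step 5: From YR = 15, YT = 6, RT = 15, by the inverse law of cosines:
  cos(∠RYT) = (YR² + YT² - RT²) / (2·YR·YT)
  ∠RYT = 78.46°

Step 6: From RD = 15, RQ = 14, DQ = 12, by the inverse law of cosines:
  cos(∠DRQ) = (RD² + RQ² - DQ²) / (2·RD·RQ)
  ∠DRQ = 48.74°

Step 7: From RQ = 14, RY = 15, QY = 12, by the inverse law of cosines:
  cos(∠QRY) = (RQ² + RY² - QY²) / (2·RQ·RY)
  ∠QRY = 48.74°

Step 8: From RT = 15, RY = 15, TY = 6, by the inverse law of cosines:
  cos(∠TRY) = (RT² + RY² - TY²) / (2·RT·RY)
  ∠TRY = 23.07°

Step 9: From QD = 12, QR = 14, DR = 15, by the inverse law of cosines:
  cos(∠DQR) = (QD² + QR² - DR²) / (2·QD·QR)
  ∠DQR = 69.99°

Step 10: From QR = 14, QY = 12, RY = 15, by the inverse law of cosines:
  cos(∠RQY) = (QR² + QY² - RY²) / (2·QR·QY)
  ∠RQY = 69.99°

Step 11: From DQ = 12, DR = 15, QR = 14, by the inverse law of cosines:
  cos(∠QDR) = (DQ² + DR² - QR²) / (2·DQ·DR)
  ∠QDR = 61.28°

Step 12: From YR = 15, YS = 17.35, RS = 4, by the inverse law of cosines:
  cos(∠RYS) = (YR² + YS² - RS²) / (2·YR·YS)
  ∠RYS = 11.52°

Step 13: From SR = 4, SW = 2·√39, RW = 10, by the inverse law of cosines:
  cos(∠RSW) = (SR² + SW² - RW²) / (2·SR·SW)
  ∠RSW = 43.9°

Step 14: From SR = 4, SY = 17.35, RY = 15, by the inverse law of cosines:
  cos(∠RSY) = (SR² + SY² - RY²) / (2·SR·SY)
  ∠RSY = 48.48°

Step 15: From WR = 10, WS = 2·√39, RS = 4, by the inverse law of cosines:
  cos(∠RWS) = (WR² + WS² - RS²) / (2·WR·WS)
  ∠RWS = 16.1°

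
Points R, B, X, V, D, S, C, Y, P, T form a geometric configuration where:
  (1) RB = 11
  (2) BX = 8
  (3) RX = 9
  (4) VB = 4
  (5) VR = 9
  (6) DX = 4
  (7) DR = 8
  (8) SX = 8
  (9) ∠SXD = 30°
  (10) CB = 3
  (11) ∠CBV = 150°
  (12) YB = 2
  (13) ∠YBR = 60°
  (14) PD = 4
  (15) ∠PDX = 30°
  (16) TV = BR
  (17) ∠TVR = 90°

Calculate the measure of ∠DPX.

Step 1: By the law of cosines on triangle PDX: PX² = 4² + 4² − 2·4·4·cos(30°) = 4.29, so PX ≈ 2.07.
Step 2: By the inverse law of cosines on triangle DPX: cos(∠DPX) = (4² + 2.07² − 4²) / (2·4·2.07) = 4.29/16.56 = 0.2588, so ∠DPX = 75°.

Therefore, the measure of angle ∠DPX = 75°.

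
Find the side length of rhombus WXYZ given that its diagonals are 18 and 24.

Half-diagonals are 9 and 12. side = sqrt(9^2 + 12^2) = sqrt(225) = 15

15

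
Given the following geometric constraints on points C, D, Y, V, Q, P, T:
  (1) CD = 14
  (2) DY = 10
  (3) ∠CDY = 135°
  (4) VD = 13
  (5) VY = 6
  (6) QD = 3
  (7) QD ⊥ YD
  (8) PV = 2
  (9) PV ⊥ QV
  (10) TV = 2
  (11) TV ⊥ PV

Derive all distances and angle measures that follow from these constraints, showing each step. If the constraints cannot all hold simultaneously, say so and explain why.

The constraints are consistent.

Step 1: From CD = 14, DY = 10, and ∠CDY = 135°, by the law of cosines:
  CY² = CD² + DY² - 2·CD·DY·cos(135°) = 196 + 100 + 198 = 494
  CY ≈ 22.23

Step 2: From YD = 10, DQ = 3, and ∠YDQ = 90°, by the law of cosines:
  YQ² = YD² + DQ² - 2·YD·DQ·cos(90°) = 100 + 9 - 0 = 109
  YQ = √109

Step 3: From PV = 2, VT = 2, and ∠PVT = 90°, by the law of cosines:
  PT² = PV² + VT² - 2·PV·VT·cos(90°) = 4 + 4 - 0 = 8
  PT = 2·√2

Step 4: From DV = 13, DY = 10, VY = 6, by the inverse law of cosines:
  cos(∠VDY) = (DV² + DY² - VY²) / (2·DV·DY)
  ∠VDY = 26.34°

Step 5: From YD = 10, YV = 6, DV = 13, by the inverse law of cosines:
  cos(∠DYV) = (YD² + YV² - DV²) / (2·YD·YV)
  ∠DYV = 105.96°

Step 6: From VD = 13, VY = 6, DY = 10, by the inverse law of cosines:
  cos(∠DVY) = (VD² + VY² - DY²) / (2·VD·VY)
  ∠DVY = 47.7°

Step 7: From CD = 14, CY = 22.23, DY = 10, by the inverse law of cosines:
  cos(∠DCY) = (CD² + CY² - DY²) / (2·CD·CY)
  ∠DCY = 18.55°

Step 8: From YC = 22.23, YD = 10, CD = 14, by the inverse law of cosines:
  cos(∠CYD) = (YC² + YD² - CD²) / (2·YC·YD)
  ∠CYD = 26.45°

Step 9: From YD = 10, YQ = √109, DQ = 3, by the inverse law of cosines:
  cos(∠DYQ) = (YD² + YQ² - DQ²) / (2·YD·YQ)
  ∠DYQ = 16.7°

Step 10: From QD = 3, QY = √109, DY = 10, by the inverse law of cosines:
  cos(∠DQY) = (QD² + QY² - DY²) / (2·QD·QY)
  ∠DQY = 73.3°

Step 11: From PT = 2·√2, PV = 2, TV = 2, by the inverse law of cosines:
  cos(∠TPV) = (PT² + PV² - TV²) / (2·PT·PV)
  ∠TPV = 45°

Step 12: From TP = 2·√2, TV = 2, PV = 2, by the inverse law of cosines:
  cos(∠PTV) = (TP² + TV² - PV²) / (2·TP·TV)
  ∠PTV = 45°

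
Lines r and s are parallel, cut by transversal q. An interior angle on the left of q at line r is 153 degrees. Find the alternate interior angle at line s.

Alternate interior angles lie on opposite sides of the transversal, between the parallel lines.
By the alternate interior angle theorem, they are equal: 153 degrees.

153 degrees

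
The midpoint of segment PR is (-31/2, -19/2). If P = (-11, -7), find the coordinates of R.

Using the midpoint formula: M = ((x1 + x2)/2, (y1 + y2)/2)
We know M = (-31/2, -19/2) and P = (-11, -7)
For x: -31/2 = (-11 + x2)/2, so x2 = 2*-31/2 - -11 = -20
For y: -19/2 = (-7 + y2)/2, so y2 = 2*-19/2 - -7 = -12
R = (-20, -12)

(-20, -12)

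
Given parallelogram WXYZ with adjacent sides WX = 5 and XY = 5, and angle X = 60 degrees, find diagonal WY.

Using the law of cosines:
d^2 = 5^2 + 5^2 - 2(5)(5)cos(60 degrees)
d^2 = 25 + 25 - 50*1/2
d^2 = 25
d = 5

5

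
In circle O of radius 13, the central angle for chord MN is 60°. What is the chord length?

Chord length = 2r sin(θ/2)
= 2 × 13 × sin(60°/2)
= 2 × 13 × sin(30°)
= 13

13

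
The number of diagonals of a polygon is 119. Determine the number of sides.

Using d = n(n - 3)/2, we solve 119 = n(n - 3)/2.
So n(n - 3) = 238.
Testing n = 17: 17 * 14 = 238 = 238. Correct.
The polygon has 17 sides.

17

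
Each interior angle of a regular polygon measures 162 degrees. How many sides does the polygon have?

The exterior angle is the supplement of the interior angle: 180 - 162 = 18 degrees.
Since the exterior angles of any convex polygon sum to 360 degrees, the number of sides is 360 / 18 = 20.

20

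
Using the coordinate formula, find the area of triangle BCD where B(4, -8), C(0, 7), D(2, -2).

Shoelace: Area = (1/2)|4(7--2) + 0(-2--8) + 2(-8-7)| = (1/2)(6) = 3

3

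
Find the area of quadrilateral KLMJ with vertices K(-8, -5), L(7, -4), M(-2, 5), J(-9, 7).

Using the Shoelace formula for a quadrilateral (vertices in order):
Area = (1/2)|sum of (x_i * y_(i+1) - x_(i+1) * y_i)|
Terms: (-8*-4 - 7*-5) = 67, (7*5 - -2*-4) = 27, (-2*7 - -9*5) = 31, (-9*-5 - -8*7) = 101
Sum = 226
Area = (1/2)(226) = 113

113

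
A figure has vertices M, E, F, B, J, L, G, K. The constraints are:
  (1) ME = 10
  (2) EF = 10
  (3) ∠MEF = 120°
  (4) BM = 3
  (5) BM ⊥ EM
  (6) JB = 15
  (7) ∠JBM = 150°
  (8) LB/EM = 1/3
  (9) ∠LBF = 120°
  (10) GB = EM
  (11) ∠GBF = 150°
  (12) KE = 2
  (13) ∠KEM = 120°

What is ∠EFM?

Step 1: By the law of cosines on triangle FEM: FM² = 10² + 10² − 2·10·10·cos(120°) = 300, so FM = 10·√3.
Step 2: By the inverse law of cosines on triangle EFM: cos(∠EFM) = (10² + (10·√3)² − 10²) / (2·10·10·√3) = 300/346.41 = 0.866, so ∠EFM = 30°.

Therefore, the measure of angle ∠EFM = 30°.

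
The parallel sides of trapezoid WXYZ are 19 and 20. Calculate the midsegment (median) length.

The midsegment (median) of a trapezoid connects the midpoints of the non-parallel sides.
Its length is the average of the two bases: (19 + 20) / 2 = 39/2.

39/2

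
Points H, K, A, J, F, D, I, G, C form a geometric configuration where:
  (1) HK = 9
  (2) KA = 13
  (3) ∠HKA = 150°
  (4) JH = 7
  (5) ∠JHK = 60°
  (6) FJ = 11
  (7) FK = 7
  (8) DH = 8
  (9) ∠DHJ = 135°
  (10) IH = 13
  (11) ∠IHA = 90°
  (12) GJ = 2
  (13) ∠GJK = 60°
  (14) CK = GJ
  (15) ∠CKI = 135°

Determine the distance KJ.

Step 1: By the law of cosines on triangle KHJ: KJ² = 9² + 7² − 2·9·7·cos(60°) = 67, so KJ = √67.

Therefore, the length of KJ = √67.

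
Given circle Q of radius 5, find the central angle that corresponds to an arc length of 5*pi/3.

Arc length L = 2πr × θ/360, so θ = 360L / (2πr).
θ = 360 × 5*pi/3 / (2π × 5)
θ = 60°
θ = 60°

60°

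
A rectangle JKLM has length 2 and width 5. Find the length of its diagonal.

d = sqrt(2^2 + 5^2) = sqrt(29)

sqrt(29)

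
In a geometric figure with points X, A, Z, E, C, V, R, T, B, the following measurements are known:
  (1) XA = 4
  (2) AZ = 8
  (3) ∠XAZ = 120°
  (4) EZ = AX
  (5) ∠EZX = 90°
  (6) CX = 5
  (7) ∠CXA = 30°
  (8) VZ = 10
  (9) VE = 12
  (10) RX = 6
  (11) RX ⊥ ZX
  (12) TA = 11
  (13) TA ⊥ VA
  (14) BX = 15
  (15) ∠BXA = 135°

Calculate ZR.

Step 1: By the law of cosines on triangle ZAX: ZX² = 8² + 4² − 2·8·4·cos(120°) = 112, so ZX = 4·√7.
Step 2: By the law of cosines on triangle ZXR: ZR² = (4·√7)² + 6² − 2·4·√7·6·cos(90°) = 148, so ZR = 2·√37.

Therefore, the length of ZR = 2·√37.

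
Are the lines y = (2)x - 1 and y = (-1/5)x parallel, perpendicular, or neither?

Slope of line 1: m1 = 2
Slope of line 2: m2 = -1/5
m1 != m2 (2 != -1/5), so not parallel.
m1 * m2 = (2) * (-1/5) = -2/5 != -1, so not perpendicular.
The lines are neither parallel nor perpendicular.

Neither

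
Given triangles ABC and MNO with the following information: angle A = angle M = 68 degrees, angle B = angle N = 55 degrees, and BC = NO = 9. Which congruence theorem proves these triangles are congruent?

Consider the given information: angle A = angle M = 68 degrees, angle B = angle N = 55 degrees, and BC = NO = 9
This is not SAS or ASA: SAS requires two sides and the included angle between them. ASA requires two angles and the side between them.
The correct criterion is AAS. Two pairs of corresponding angles and a non-included side are equal (Angle-Angle-Side).

AAS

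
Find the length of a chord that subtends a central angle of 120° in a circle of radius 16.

Drop a perpendicular from the center to the chord, bisecting both the chord and the central angle.
Each half-chord = r sin(θ/2) = 16 sin(60°).
The full chord = 2 × 16 × sin(60°) = 16*sqrt(3).

16*sqrt(3)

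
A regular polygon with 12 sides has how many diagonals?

The number of diagonals in an n-gon is n(n - 3)/2.
For n = 12: 12(12 - 3)/2 = 12 × 9 / 2 = 54.

54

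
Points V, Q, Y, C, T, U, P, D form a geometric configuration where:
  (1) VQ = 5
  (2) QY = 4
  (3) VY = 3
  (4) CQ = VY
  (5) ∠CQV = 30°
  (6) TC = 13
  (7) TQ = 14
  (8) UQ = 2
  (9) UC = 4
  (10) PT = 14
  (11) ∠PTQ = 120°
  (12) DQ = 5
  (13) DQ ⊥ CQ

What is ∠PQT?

Step 1: By the law of cosines on triangle QTP: QP² = 14² + 14² − 2·14·14·cos(120°) = 588, so QP = 14·√3.
Step 2: By the inverse law of cosines on triangle PQT: cos(∠PQT) = ((14·√3)² + 14² − 14²) / (2·14·√3·14) = 588/678.96 = 0.866, so ∠PQT = 30°.

Therefore, the measure of angle ∠PQT = 30°.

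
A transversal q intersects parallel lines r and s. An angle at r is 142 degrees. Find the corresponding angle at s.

Corresponding angles formed by parallel lines and a transversal are equal.
The given angle is 142 degrees.
The corresponding angle = 142 degrees.

142 degrees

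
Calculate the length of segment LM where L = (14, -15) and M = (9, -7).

The horizontal distance is |9 - 14| = 5 and the vertical distance is |-7 - -15| = 8.
By the Pythagorean theorem, d = sqrt(5^2 + 8^2) = sqrt(89).

sqrt(89)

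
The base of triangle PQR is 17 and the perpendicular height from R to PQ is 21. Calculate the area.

Area = (1/2) * base * height
Area = (1/2) * 17 * 21
Area = 357/2

357/2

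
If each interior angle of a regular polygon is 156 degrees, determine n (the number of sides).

The exterior angle is the supplement of the interior angle: 180 - 156 = 24 degrees.
Since the exterior angles of any convex polygon sum to 360 degrees, the number of sides is 360 / 24 = 15.

15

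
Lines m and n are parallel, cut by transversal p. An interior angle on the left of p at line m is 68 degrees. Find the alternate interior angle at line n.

Alternate interior angles formed by parallel lines and a transversal are equal.
The given angle is 68 degrees.
The alternate interior angle = 68 degrees.

68 degrees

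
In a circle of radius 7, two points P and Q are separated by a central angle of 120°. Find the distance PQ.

Drop a perpendicular from the center to the chord, bisecting both the chord and the central angle.
Each half-chord = r sin(θ/2) = 7 sin(60°).
The full chord = 2 × 7 × sin(60°) = 7*sqrt(3).

7*sqrt(3)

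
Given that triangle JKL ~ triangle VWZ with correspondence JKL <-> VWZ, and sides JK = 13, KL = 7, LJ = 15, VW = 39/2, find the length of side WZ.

Since the triangles are similar, the ratio of corresponding sides is constant.
Scale factor k = VW / JK = 39/2 / 13 = 3/2
WZ = k * KL = 3/2 * 7 = 21/2

21/2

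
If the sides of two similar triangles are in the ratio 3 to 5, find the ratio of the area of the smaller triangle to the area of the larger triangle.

The ratio of areas of similar triangles equals the square of the side ratio.
Side ratio = 3:5
Area ratio = (3/5)^2 = 9/25 = 9:25

9:25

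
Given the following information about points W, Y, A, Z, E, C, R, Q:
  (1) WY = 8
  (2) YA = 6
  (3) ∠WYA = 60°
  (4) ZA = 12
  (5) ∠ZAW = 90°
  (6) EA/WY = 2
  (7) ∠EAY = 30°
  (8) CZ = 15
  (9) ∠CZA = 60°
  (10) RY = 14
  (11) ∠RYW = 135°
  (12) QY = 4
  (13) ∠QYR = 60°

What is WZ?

Step 1: By the law of cosines on triangle AYW: AW² = 6² + 8² − 2·6·8·cos(60°) = 52, so AW = 2·√13.
Step 2: By the law of cosines on triangle WAZ: WZ² = (2·√13)² + 12² − 2·2·√13·12·cos(90°) = 196, so WZ = 14.

Therefore, the length of WZ = 14.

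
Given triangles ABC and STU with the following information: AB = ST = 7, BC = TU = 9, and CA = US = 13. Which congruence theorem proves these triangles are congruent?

The given information provides:
AB = ST = 7, BC = TU = 9, and CA = US = 13
This matches the SSS congruence theorem.
All three pairs of corresponding sides are equal (Side-Side-Side).

SSS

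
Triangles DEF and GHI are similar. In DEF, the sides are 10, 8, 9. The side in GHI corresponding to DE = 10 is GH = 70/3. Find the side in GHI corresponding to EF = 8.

Since the triangles are similar, the ratio of corresponding sides is constant.
Scale factor k = GH / DE = 70/3 / 10 = 7/3
HI = k * EF = 7/3 * 8 = 56/3

56/3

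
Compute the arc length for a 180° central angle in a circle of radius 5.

The full circumference is 2πr = 2π(5) = 10*pi.
The arc spans 180° out of 360°, which is a fraction of 1/2.
Arc length = 10*pi × 1/2 = 5*pi.

5*pi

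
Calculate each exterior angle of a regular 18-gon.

Each exterior angle of a regular n-gon is 360 / n.
For n = 18: 360 / 18 = 20 degrees.

20 degrees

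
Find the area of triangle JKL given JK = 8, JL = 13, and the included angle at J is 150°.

Area = (1/2)(8)(13) sin(150°) = (1/2)(8)(13)(1/2) = 26

26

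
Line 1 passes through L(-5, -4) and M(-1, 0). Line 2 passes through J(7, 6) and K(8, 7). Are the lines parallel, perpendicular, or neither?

Slope of line 1: m1 = (0 - -4)/(-1 - -5) = 4/4 = 1
Slope of line 2: m2 = (7 - 6)/(8 - 7) = 1/1 = 1
Since m1 = m2 = 1, the lines are parallel.

Parallel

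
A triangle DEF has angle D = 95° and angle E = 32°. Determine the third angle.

By the triangle angle sum property, the three interior angles of any triangle add up to 180°.
We know angle D = 95° and angle E = 32°, so their sum is 127°.
Therefore angle F = 180° - 127° = 53°.

53 degrees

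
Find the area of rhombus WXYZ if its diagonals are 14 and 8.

Area of a rhombus = (d1 * d2) / 2
Area = (14 * 8) / 2
Area = 112 / 2
Area = 56

56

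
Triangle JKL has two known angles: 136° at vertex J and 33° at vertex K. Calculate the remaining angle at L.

The interior angles sum to 180°: angle L = 180 - 136 - 33 = 11°.
The triangle is obtuse (angles 136°, 33°, 11°).

11 degrees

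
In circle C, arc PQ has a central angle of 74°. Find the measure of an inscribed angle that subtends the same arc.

An inscribed angle intercepts an arc from a point on the circle, while the central angle intercepts the same arc from the center.
The inscribed angle is always half the central angle: 74° / 2 = 37°.

37°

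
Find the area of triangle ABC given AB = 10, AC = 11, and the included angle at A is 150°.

When two sides and the included angle are known, the area formula is (1/2)ab sin(C).
The height from one side to the opposite vertex is 11 sin(150°) = 11/2.
Area = (1/2) * 10 * 11/2 = 55/2.

55/2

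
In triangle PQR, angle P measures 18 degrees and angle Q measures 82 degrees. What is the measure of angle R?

The interior angles sum to 180°: angle R = 180 - 18 - 82 = 80°.
The triangle is acute (angles 18°, 82°, 80°).

80 degrees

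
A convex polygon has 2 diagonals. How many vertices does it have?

Using d = n(n - 3)/2, we solve 2 = n(n - 3)/2.
So n(n - 3) = 4.
Testing n = 4: 4 * 1 = 4 = 4. Correct.
The polygon has 4 sides.

4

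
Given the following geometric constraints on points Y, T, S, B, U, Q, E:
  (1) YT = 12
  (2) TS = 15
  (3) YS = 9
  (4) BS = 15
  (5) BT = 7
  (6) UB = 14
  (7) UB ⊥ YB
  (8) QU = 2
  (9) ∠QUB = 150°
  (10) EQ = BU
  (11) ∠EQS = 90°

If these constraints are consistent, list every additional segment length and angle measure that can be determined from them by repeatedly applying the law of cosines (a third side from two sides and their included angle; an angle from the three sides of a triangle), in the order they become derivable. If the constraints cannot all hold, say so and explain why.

The constraints are consistent. Derivable facts, in order:
After 1 step:
- BQ ≈ 15.76
- ∠BST = 26.99°
- ∠BTS = 76.51°
- ∠SBT = 76.51°
- ∠STY = 36.87°
- ∠SYT = 90°
- ∠TSY = 53.13°
After 2 steps:
- ∠BQU = 26.36°
- ∠QBU = 3.64°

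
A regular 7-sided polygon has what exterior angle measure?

Each exterior angle of a regular n-gon is 360 / n.
For n = 7: 360 / 7 = 360/7 degrees.

360/7 degrees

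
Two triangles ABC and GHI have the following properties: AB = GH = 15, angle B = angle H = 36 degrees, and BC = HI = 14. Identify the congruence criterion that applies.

The given information provides:
AB = GH = 15, angle B = angle H = 36 degrees, and BC = HI = 14
This matches the SAS congruence theorem.
Two pairs of corresponding sides and the included angle are equal (Side-Angle-Side).

SAS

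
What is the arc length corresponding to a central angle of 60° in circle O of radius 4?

The full circumference is 2πr = 2π(4) = 8*pi.
The arc spans 60° out of 360°, which is a fraction of 1/6.
Arc length = 8*pi × 1/6 = 4*pi/3.

4*pi/3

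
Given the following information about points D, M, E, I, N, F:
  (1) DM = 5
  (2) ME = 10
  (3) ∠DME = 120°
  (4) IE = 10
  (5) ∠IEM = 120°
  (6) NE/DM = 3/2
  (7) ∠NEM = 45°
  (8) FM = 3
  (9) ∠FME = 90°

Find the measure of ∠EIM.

Step 1: By the law of cosines on triangle IEM: IM² = 10² + 10² − 2·10·10·cos(120°) = 300, so IM = 10·√3.
Step 2: By the inverse law of cosines on triangle EIM: cos(∠EIM) = (10² + (10·√3)² − 10²) / (2·10·10·√3) = 300/346.41 = 0.866, so ∠EIM = 30°.

Therefore, the measure of angle ∠EIM = 30°.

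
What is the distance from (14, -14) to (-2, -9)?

d = sqrt((-16)^2 + (5)^2) = sqrt(281)

sqrt(281)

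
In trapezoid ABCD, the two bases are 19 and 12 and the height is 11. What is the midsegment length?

The midsegment of a trapezoid = (base1 + base2) / 2
midsegment = (19 + 12) / 2
midsegment = 31 / 2
midsegment = 31/2

31/2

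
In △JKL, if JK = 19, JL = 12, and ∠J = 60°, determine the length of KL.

By the law of cosines: KL^2 = JK^2 + JL^2 - 2*JK*JL*cos(J)
KL^2 = 19^2 + 12^2 - 2*19*12*cos(60°)
KL^2 = 361 + 144 - 456*(1/2)
KL^2 = 277
KL = sqrt(277)

sqrt(277)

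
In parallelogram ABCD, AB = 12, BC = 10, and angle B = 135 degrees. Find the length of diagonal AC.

Law of cosines: d^2 = 12^2 + 10^2 - 2(12)(10)cos(135°) = 120*sqrt(2) + 244, so d = 2*sqrt(30*sqrt(2) + 61).

2*sqrt(30*sqrt(2) + 61)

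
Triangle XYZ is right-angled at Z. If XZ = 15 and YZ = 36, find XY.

By the Pythagorean theorem: XY^2 = XZ^2 + YZ^2
XY^2 = 15^2 + 36^2 = 225 + 1296 = 1521
XY = sqrt(1521) = 39

39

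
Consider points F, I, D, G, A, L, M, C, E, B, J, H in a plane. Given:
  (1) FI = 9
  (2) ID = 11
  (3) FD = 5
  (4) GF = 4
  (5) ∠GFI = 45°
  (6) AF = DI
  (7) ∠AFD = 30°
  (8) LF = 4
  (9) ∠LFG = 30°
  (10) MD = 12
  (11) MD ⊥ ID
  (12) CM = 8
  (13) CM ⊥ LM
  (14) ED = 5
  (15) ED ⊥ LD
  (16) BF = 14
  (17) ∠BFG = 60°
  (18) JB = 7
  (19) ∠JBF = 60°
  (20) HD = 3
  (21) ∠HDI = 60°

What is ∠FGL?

Step 1: By the law of cosines on triangle GFL: GL² = 4² + 4² − 2·4·4·cos(30°) = 4.29, so GL ≈ 2.07.
Step 2: By the inverse law of cosines on triangle FGL: cos(∠FGL) = (4² + 2.07² − 4²) / (2·4·2.07) = 4.29/16.56 = 0.2588, so ∠FGL = 75°.

Therefore, the measure of angle ∠FGL = 75°.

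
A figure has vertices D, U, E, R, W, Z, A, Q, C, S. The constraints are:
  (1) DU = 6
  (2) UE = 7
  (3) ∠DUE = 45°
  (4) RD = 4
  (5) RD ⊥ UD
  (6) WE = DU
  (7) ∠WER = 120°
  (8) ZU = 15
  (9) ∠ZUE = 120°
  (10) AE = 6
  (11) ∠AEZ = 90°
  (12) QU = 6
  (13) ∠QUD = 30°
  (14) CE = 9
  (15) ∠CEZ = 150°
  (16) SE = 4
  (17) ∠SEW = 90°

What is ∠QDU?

Step 1: By the law of cosines on triangle DUQ: DQ² = 6² + 6² − 2·6·6·cos(30°) = 9.65, so DQ ≈ 3.11.
Step 2: By the inverse law of cosines on triangle QDU: cos(∠QDU) = (3.11² + 6² − 6²) / (2·3.11·6) = 9.65/37.27 = 0.2588, so ∠QDU = 75°.

Therefore, the measure of angle ∠QDU = 75°.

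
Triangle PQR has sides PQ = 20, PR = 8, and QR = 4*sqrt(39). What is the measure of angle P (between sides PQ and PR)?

When all three sides of a triangle are known, the law of cosines can be rearranged to find any angle.
cos(C) = (a² + b² - c²) / (2ab) gives cos(P) = -1/2.
Taking the inverse cosine: P = 120°.

120°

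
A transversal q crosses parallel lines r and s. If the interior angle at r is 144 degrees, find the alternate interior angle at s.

Alternate interior angles formed by parallel lines and a transversal are equal.
The given angle is 144 degrees.
The alternate interior angle = 144 degrees.

144 degrees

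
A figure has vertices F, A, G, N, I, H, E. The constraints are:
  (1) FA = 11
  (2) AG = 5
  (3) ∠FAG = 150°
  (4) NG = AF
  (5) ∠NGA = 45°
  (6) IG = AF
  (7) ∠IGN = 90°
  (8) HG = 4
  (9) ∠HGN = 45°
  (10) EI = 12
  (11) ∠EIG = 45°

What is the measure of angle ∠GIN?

From the given relations: IG = AF = 11; NG = AF = 11.
Step 1: By the law of cosines on triangle IGN: IN² = 11² + 11² − 2·11·11·cos(90°) = 242, so IN = 11·√2.
Step 2: By the inverse law of cosines on triangle GIN: cos(∠GIN) = (11² + (11·√2)² − 11²) / (2·11·11·√2) = 242/342.24 = 0.7071, so ∠GIN = 45°.

Therefore, the measure of angle ∠GIN = 45°.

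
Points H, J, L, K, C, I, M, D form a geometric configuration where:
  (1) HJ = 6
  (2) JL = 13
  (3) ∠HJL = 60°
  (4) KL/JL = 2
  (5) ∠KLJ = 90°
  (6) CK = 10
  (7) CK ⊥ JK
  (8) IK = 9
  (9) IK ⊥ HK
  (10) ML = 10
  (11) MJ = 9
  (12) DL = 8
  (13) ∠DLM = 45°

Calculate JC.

From the given relations: KL = 2·JL = 2·13 = 26.
Step 1: By the law of cosines on triangle JLK: JK² = 13² + 26² − 2·13·26·cos(90°) = 845, so JK = 13·√5.
Step 2: By the law of cosines on triangle JKC: JC² = (13·√5)² + 10² − 2·13·√5·10·cos(90°) = 945, so JC = 3·√105.

Therefore, the length of JC = 3·√105.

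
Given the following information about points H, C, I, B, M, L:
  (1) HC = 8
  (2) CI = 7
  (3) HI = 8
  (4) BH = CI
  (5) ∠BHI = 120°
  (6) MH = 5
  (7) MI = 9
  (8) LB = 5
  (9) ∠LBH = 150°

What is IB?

From the given relations: BH = CI = 7.
Step 1: By the law of cosines on triangle IHB: IB² = 8² + 7² − 2·8·7·cos(120°) = 169, so IB = 13.

Therefore, the length of IB = 13.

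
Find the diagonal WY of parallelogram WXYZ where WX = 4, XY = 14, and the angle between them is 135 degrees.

Law of cosines: d^2 = 4^2 + 14^2 - 2(4)(14)cos(135°) = 56*sqrt(2) + 212, so d = 2*sqrt(14*sqrt(2) + 53).

2*sqrt(14*sqrt(2) + 53)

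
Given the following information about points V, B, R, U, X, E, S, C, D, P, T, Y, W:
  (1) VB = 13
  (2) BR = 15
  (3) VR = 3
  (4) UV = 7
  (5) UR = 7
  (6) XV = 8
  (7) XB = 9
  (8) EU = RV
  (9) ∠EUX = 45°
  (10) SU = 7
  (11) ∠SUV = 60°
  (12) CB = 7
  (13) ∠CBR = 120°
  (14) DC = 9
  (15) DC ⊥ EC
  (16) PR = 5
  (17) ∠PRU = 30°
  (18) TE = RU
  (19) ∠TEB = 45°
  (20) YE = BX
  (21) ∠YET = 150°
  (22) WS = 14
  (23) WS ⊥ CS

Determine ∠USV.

Step 1: By the law of cosines on triangle SUV: SV² = 7² + 7² − 2·7·7·cos(60°) = 49, so SV = 7.
Step 2: By the inverse law of cosines on triangle USV: cos(∠USV) = (7² + 7² − 7²) / (2·7·7) = 49/98 = 0.5, so ∠USV = 60°.

Therefore, the measure of angle ∠USV = 60°.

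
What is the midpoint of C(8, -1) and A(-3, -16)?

M = ((x₁ + x₂)/2, (y₁ + y₂)/2)
= ((8 + -3)/2, (-1 + -16)/2)
= (5/2, -17/2) = (5/2, -17/2)

(5/2, -17/2)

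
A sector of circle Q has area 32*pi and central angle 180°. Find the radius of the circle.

r² = 360 × 32*pi / (π × 180) = 64, so r = 8.

8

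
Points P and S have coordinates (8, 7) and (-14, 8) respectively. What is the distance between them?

The horizontal distance is |-14 - 8| = 22 and the vertical distance is |8 - 7| = 1.
By the Pythagorean theorem, d = sqrt(22^2 + 1^2) = sqrt(485).

sqrt(485)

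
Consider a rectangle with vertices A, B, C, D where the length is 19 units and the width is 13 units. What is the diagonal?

A rectangle's diagonal splits it into two right triangles, with the diagonal as the hypotenuse.
By the Pythagorean theorem, d^2 = 19^2 + 13^2 = 530.
Therefore d = sqrt(530).

sqrt(530)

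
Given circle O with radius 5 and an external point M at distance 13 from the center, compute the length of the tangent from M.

tangent = √(d² - r²) = √(13² - 5²) = √(169 - 25) = √144 = 12

12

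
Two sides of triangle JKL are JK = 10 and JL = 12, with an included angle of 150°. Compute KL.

By the law of cosines: KL^2 = JK^2 + JL^2 - 2*JK*JL*cos(J)
KL^2 = 10^2 + 12^2 - 2*10*12*cos(150°)
KL^2 = 100 + 144 - 240*(-sqrt(3)/2)
KL^2 = 120*sqrt(3) + 244
KL = 2*sqrt(30*sqrt(3) + 61)

2*sqrt(30*sqrt(3) + 61)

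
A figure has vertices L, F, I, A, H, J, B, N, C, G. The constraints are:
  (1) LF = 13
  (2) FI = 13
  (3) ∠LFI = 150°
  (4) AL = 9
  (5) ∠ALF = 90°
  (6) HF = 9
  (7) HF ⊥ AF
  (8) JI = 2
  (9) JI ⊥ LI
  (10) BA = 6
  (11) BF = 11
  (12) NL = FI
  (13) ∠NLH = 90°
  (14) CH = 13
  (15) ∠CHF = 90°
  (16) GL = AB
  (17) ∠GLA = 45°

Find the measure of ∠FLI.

Step 1: By the law of cosines on triangle LFI: LI² = 13² + 13² − 2·13·13·cos(150°) = 630.72, so LI ≈ 25.11.
Step 2: By the inverse law of cosines on triangle FLI: cos(∠FLI) = (13² + 25.11² − 13²) / (2·13·25.11) = 630.72/652.97 = 0.9659, so ∠FLI = 15°.

Therefore, the measure of angle ∠FLI = 15°.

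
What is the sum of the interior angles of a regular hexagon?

The sum of interior angles of an n-sided polygon is (n - 2) * 180.
For n = 6: (6 - 2) * 180 = 4 * 180 = 720 degrees.

720 degrees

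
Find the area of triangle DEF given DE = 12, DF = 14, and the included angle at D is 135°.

Area = (1/2) * DE * DF * sin(D)
Area = (1/2) * 12 * 14 * sin(135°)
Area = (1/2) * 12 * 14 * sqrt(2)/2
Area = 42*sqrt(2)

42*sqrt(2)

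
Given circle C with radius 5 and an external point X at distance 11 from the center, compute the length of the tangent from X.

tangent = √(d² - r²) = √(11² - 5²) = √(121 - 25) = √96 = 4*sqrt(6)

4*sqrt(6)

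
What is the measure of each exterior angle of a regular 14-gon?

Each exterior angle of a regular n-gon is 360 / n.
For n = 14: 360 / 14 = 180/7 degrees.

180/7 degrees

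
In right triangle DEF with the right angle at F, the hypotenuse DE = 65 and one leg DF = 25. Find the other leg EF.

By the Pythagorean theorem: EF^2 = DE^2 - DF^2
EF^2 = 65^2 - 25^2 = 4225 - 625 = 3600
EF = sqrt(3600) = 60

60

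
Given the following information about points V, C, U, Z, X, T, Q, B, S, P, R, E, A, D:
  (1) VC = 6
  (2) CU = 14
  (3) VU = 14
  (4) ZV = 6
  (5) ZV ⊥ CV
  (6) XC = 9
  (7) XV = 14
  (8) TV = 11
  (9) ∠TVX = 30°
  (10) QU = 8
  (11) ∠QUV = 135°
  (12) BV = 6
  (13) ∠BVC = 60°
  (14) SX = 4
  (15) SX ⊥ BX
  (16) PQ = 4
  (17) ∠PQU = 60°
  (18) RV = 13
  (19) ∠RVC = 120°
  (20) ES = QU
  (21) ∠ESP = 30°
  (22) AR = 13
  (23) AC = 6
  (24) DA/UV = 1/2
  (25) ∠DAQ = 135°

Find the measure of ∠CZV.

Step 1: By the law of cosines on triangle ZVC: ZC² = 6² + 6² − 2·6·6·cos(90°) = 72, so ZC = 6·√2.
Step 2: By the inverse law of cosines on triangle CZV: cos(∠CZV) = ((6·√2)² + 6² − 6²) / (2·6·√2·6) = 72/101.82 = 0.7071, so ∠CZV = 45°.

Therefore, the measure of angle ∠CZV = 45°.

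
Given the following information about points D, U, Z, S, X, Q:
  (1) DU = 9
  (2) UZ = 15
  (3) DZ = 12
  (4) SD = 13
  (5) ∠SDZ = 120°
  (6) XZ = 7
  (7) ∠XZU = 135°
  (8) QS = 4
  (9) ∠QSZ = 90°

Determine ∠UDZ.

Step 1: By the inverse law of cosines on triangle UDZ: cos(∠UDZ) = (9² + 12² − 15²) / (2·9·12) = 0/216 = 0, so ∠UDZ = 90°.

Therefore, the measure of angle ∠UDZ = 90°.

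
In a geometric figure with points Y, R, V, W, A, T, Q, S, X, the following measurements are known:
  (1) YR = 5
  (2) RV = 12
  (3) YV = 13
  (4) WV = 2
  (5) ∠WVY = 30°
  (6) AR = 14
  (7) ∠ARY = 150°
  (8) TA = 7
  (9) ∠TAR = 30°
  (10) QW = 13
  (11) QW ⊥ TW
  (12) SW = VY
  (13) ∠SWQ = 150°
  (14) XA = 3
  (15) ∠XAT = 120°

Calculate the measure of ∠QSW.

From the given relations: SW = VY = 13.
Step 1: By the law of cosines on triangle SWQ: SQ² = 13² + 13² − 2·13·13·cos(150°) = 630.72, so SQ ≈ 25.11.
Step 2: By the inverse law of cosines on triangle QSW: cos(∠QSW) = (25.11² + 13² − 13²) / (2·25.11·13) = 630.72/652.97 = 0.9659, so ∠QSW = 15°.

Therefore, the measure of angle ∠QSW = 15°.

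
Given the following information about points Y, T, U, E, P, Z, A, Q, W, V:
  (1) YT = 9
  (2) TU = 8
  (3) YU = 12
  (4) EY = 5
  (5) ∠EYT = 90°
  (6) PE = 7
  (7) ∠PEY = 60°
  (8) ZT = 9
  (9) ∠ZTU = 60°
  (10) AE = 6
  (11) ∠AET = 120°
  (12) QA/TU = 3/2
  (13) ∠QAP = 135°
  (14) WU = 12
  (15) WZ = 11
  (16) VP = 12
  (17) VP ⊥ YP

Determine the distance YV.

Step 1: By the law of cosines on triangle PEY: PY² = 7² + 5² − 2·7·5·cos(60°) = 39, so PY = √39.
Step 2: By the law of cosines on triangle YPV: YV² = √39² + 12² − 2·√39·12·cos(90°) = 183, so YV = √183.

Therefore, the length of YV = √183.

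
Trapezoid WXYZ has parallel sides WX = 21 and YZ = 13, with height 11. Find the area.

Area of a trapezoid = (base1 + base2) * height / 2
Area = (21 + 13) * 11 / 2
Area = 34 * 11 / 2
Area = 374 / 2
Area = 187

187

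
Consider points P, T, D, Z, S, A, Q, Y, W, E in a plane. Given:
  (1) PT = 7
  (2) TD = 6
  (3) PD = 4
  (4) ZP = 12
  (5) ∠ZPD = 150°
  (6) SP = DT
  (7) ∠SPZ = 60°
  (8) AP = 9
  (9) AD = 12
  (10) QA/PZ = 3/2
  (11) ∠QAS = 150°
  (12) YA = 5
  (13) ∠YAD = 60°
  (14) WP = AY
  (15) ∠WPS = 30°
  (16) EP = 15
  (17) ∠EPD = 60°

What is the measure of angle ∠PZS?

From the given relations: SP = DT = 6.
Step 1: By the law of cosines on triangle ZPS: ZS² = 12² + 6² − 2·12·6·cos(60°) = 108, so ZS = 6·√3.
Step 2: By the inverse law of cosines on triangle PZS: cos(∠PZS) = (12² + (6·√3)² − 6²) / (2·12·6·√3) = 216/249.42 = 0.866, so ∠PZS = 30°.

Therefore, the measure of angle ∠PZS = 30°.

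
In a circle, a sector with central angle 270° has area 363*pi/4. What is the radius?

r² = 360 × 363*pi/4 / (π × 270) = 121, so r = 11.

11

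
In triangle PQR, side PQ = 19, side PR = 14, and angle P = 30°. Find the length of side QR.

By the law of cosines: QR^2 = PQ^2 + PR^2 - 2*PQ*PR*cos(P)
QR^2 = 19^2 + 14^2 - 2*19*14*cos(30°)
QR^2 = 361 + 196 - 532*(sqrt(3)/2)
QR^2 = 557 - 266*sqrt(3)
QR = sqrt(557 - 266*sqrt(3))

sqrt(557 - 266*sqrt(3))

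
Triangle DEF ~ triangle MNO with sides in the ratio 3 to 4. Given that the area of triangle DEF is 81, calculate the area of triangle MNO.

Area ratio = (3/4)^2 = 9/16. Area of MNO = 81 * 16/9 = 144.

144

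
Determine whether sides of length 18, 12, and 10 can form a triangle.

Sort the sides: 10, 12, 18.
It suffices to check that the sum of the two smallest exceeds the largest:
10 + 12 = 22 > 18. ✓
Yes, a valid triangle can be formed.

Yes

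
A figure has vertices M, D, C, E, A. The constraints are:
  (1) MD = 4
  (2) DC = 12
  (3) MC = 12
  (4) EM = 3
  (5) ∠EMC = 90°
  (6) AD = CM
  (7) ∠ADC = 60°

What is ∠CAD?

From the given relations: AD = CM = 12.
Step 1: By the law of cosines on triangle ADC: AC² = 12² + 12² − 2·12·12·cos(60°) = 144, so AC = 12.
Step 2: By the inverse law of cosines on triangle CAD: cos(∠CAD) = (12² + 12² − 12²) / (2·12·12) = 144/288 = 0.5, so ∠CAD = 60°.

Therefore, the measure of angle ∠CAD = 60°.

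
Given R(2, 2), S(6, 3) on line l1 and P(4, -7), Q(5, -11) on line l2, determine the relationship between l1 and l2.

Slope of line 1: m1 = (3 - 2)/(6 - 2) = 1/4 = 1/4
Slope of line 2: m2 = (-11 - -7)/(5 - 4) = -4/1 = -4
m1 * m2 = (1/4) * (-4) = -1 = -1, so the lines are perpendicular.

Perpendicular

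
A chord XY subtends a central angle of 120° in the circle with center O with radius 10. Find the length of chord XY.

Chord length = 2r sin(θ/2)
= 2 × 10 × sin(120°/2)
= 2 × 10 × sin(60°)
= 10*sqrt(3)

10*sqrt(3)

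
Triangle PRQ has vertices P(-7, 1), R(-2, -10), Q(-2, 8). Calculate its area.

The Shoelace formula computes the area from vertex coordinates by summing cross products.
For vertices (-7,1), (-2,-10), (-2,8):
Signed sum = -7*-10 - -2*1 + -2*8 - -2*-10 + -2*1 - -7*8
= 72 + -36 + 54 = 90
Area = (1/2)|90| = 45.

45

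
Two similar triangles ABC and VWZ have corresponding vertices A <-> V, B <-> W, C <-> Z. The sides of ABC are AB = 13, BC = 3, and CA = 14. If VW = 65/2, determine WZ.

k = 65/2/13 = 5/2. WZ = 5/2 * 3 = 15/2.

15/2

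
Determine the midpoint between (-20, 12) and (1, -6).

The midpoint is the average of the coordinates:
x: (-20 + 1)/2 = -19/2
y: (12 + -6)/2 = 3
Midpoint = (-19/2, 3)

(-19/2, 3)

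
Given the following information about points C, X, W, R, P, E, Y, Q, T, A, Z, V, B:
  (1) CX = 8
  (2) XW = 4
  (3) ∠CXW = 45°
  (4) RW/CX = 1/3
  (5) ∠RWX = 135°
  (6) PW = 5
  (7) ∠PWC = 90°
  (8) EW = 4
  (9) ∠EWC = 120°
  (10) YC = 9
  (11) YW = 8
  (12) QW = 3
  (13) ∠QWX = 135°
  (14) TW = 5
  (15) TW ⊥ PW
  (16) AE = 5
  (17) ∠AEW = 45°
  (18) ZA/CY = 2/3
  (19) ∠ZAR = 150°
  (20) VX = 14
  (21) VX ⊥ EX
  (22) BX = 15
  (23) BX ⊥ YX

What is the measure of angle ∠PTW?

Step 1: By the law of cosines on triangle TWP: TP² = 5² + 5² − 2·5·5·cos(90°) = 50, so TP = 5·√2.
Step 2: By the inverse law of cosines on triangle PTW: cos(∠PTW) = ((5·√2)² + 5² − 5²) / (2·5·√2·5) = 50/70.71 = 0.7071, so ∠PTW = 45°.

Therefore, the measure of angle ∠PTW = 45°.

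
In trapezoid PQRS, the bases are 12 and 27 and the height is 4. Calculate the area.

Area of a trapezoid = (base1 + base2) * height / 2
Area = (12 + 27) * 4 / 2
Area = 39 * 4 / 2
Area = 156 / 2
Area = 78

78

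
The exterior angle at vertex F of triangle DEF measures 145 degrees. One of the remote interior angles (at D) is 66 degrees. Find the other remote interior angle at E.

The exterior angle theorem states that an exterior angle equals the sum of the two non-adjacent interior angles.
So 145 = 66 + angle E, which gives angle E = 145 - 66 = 79 degrees.

79 degrees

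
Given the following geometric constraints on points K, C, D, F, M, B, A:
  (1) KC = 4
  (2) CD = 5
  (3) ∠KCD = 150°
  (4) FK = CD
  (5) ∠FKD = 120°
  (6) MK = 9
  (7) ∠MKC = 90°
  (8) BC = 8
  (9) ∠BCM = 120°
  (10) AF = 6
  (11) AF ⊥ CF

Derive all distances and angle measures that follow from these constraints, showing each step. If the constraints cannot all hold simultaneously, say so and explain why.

The constraints are consistent.

From the given relations:
  FK = CD = 5

Step 1: From KC = 4, CD = 5, and ∠KCD = 150°, by the law of cosines:
  KD² = KC² + CD² - 2·KC·CD·cos(150°) = 16 + 25 + 34.64 = 75.64
  KD ≈ 8.7

Step 2: From CK = 4, KM = 9, and ∠CKM = 90°, by the law of cosines:
  CM² = CK² + KM² - 2·CK·KM·cos(90°) = 16 + 81 - 0 = 97
  CM = √97

Step 3: From DK = 8.7, KF = 5, and ∠DKF = 120°, by the law of cosines:
  DF² = DK² + KF² - 2·DK·KF·cos(120°) = 75.64 + 25 + 43.49 = 144.1
  DF ≈ 12.01

Step 4: From MC = √97, CB = 8, and ∠MCB = 120°, by the law of cosines:
  MB² = MC² + CB² - 2·MC·CB·cos(120°) = 97 + 64 + 78.79 = 239.8
  MB ≈ 15.49

Step 5: From KC = 4, KD = 8.7, CD = 5, by the inverse law of cosines:
  cos(∠CKD) = (KC² + KD² - CD²) / (2·KC·KD)
  ∠CKD = 16.71°

Step 6: From CK = 4, CM = √97, KM = 9, by the inverse law of cosines:
  cos(∠KCM) = (CK² + CM² - KM²) / (2·CK·CM)
  ∠KCM = 66.04°

Step 7: From DC = 5, DK = 8.7, CK = 4, by the inverse law of cosines:
  cos(∠CDK) = (DC² + DK² - CK²) / (2·DC·DK)
  ∠CDK = 13.29°

Step 8: From MC = √97, MK = 9, CK = 4, by the inverse law of cosines:
  cos(∠CMK) = (MC² + MK² - CK²) / (2·MC·MK)
  ∠CMK = 23.96°

Step 9: From DF = 12.01, DK = 8.7, FK = 5, by the inverse law of cosines:
  cos(∠FDK) = (DF² + DK² - FK²) / (2·DF·DK)
  ∠FDK = 21.14°

Step 10: From FD = 12.01, FK = 5, DK = 8.7, by the inverse law of cosines:
  cos(∠DFK) = (FD² + FK² - DK²) / (2·FD·FK)
  ∠DFK = 38.86°

Step 11: From MB = 15.49, MC = √97, BC = 8, by the inverse law of cosines:
  cos(∠BMC) = (MB² + MC² - BC²) / (2·MB·MC)
  ∠BMC = 26.58°

Step 12: From BC = 8, BM = 15.49, CM = √97, by the inverse law of cosines:
  cos(∠CBM) = (BC² + BM² - CM²) / (2·BC·BM)
  ∠CBM = 33.42°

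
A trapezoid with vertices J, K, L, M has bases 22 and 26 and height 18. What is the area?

Area = (22 + 26) * 18 / 2 = 864 / 2 = 432

432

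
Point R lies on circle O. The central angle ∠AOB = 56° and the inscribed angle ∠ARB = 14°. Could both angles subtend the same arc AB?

By the inscribed angle theorem, the inscribed angle for a central angle of 56° should be 56° / 2 = 28°.
The given inscribed angle is 14°, which does not equal 28°.
Therefore, no, they do not correspond to the same arc.

No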